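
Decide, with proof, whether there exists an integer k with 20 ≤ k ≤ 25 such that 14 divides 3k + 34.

For k = 20, 21, …, 25 the values of 3k + 34 modulo 14 are 10, 13, 2, 5, 8, 11 respectively.
None is 0, so 14 never divides 3k + 34 on this range.

No such integer k in that range exists.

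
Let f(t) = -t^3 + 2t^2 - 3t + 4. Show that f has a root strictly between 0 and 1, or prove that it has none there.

f has no root in that interval.

Evaluate at the endpoints: f(0) = 4, f(1) = 2 — same sign (positive).
f'(t) = -3t^2 + 4t - 3 has discriminant 4² − 4·(-3)·(-3) = -20 < 0, so f' has no real roots and is negative for every real t.
Hence f is strictly decreasing on ℝ, and in particular on [0, 1]. A strictly monotone function with same-sign endpoint values stays positive on the whole interval, so f has no zero in (0, 1).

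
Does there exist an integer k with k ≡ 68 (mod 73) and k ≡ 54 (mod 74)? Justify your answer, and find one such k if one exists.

Since 73 and 74 share no common factor, CRT says the pair of congruences has a solution (unique mod 5402).
Write k = 68 + 73t and require 68 + 73t ≡ 54 (mod 74), i.e. 73t ≡ 60 (mod 74).
To invert 73 modulo 74: 74 = 1·73 + 1, 73 = 73·1 + 0, and unwinding, 1 = 74 − 1·73. Thus 73⁻¹ ≡ -1 ≡ 73 (mod 74).
Multiplying by 73: t ≡ 73·60 = 4380 ≡ 14 (mod 74).
Taking t = 14 gives k = 68 + 73·14 = 1090.
Verify: 1090 = 14·73 + 68 and 1090 = 14·74 + 54. ✓

k = 1090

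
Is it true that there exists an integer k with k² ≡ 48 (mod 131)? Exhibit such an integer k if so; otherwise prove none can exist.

k = 21 works: 21² = 441, and 441 − 48 = 393 = 3·131.

k = 21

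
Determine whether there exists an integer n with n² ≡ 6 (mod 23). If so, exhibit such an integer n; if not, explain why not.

n = 11

Take n = 11. Then 11² = 121 = 5·23 + 6, so 11² ≡ 6 (mod 23).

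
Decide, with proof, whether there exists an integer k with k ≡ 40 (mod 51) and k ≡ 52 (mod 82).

gcd(51, 82) = 1, so the Chinese Remainder Theorem guarantees exactly one residue class mod 4182 satisfying both.
Write k = 40 + 51t and require 40 + 51t ≡ 52 (mod 82), i.e. 51t ≡ 12 (mod 82).
Invert 51 mod 82 by the Euclidean algorithm: 82 = 1·51 + 31, 51 = 1·31 + 20, 31 = 1·20 + 11, 20 = 1·11 + 9, 11 = 1·9 + 2, 9 = 4·2 + 1, 2 = 2·1 + 0; back-substituting, 1 = 9 − 4·2 = 9 − 4·(11 − 1·9) = −4·11 + 5·9 = −4·11 + 5·(20 − 1·11) = 5·20 − 9·11 = 5·20 − 9·(31 − 1·20) = −9·31 + 14·20 = −9·31 + 14·(51 − 1·31) = 14·51 − 23·31 = 14·51 − 23·(82 − 1·51) = −23·82 + 37·51. Hence 51·37 ≡ 1, so 51⁻¹ ≡ 37 (mod 82).
Multiplying by 37: t ≡ 37·12 = 444 ≡ 34 (mod 82).
With t = 34: k = 40 + 51·34 = 1774.
Check: 1774 mod 51 = 40, 1774 mod 82 = 52. ✓

k = 1774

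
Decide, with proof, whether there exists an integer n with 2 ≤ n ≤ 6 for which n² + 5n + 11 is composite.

At n = 3: 3² + 5·3 + 11 = 35 = 5·7, which is composite.

n = 3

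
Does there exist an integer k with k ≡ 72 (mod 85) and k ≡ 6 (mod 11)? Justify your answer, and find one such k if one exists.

gcd(85, 11) = 1, so the Chinese Remainder Theorem guarantees exactly one residue class mod 935 satisfying both.
Write k = 72 + 85t and require 72 + 85t ≡ 6 (mod 11), i.e. 85t ≡ 0 (mod 11).
85 ≡ 8 (mod 11), so this reads 8t ≡ 0 (mod 11). t = 0 satisfies this.
With t = 0: k = 72 + 85·0 = 72.
Check: 72 mod 85 = 72, 72 mod 11 = 6. ✓

k = 72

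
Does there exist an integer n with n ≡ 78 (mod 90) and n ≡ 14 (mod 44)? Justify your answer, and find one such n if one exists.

n = 1158

The moduli are not coprime: gcd(90, 44) = 2. Compatibility requires 2 ∣ (14 − 78) = -64, which holds, so solutions exist.
Write n = 78 + 90t. Then 90t ≡ 14 − 78 ≡ 24 (mod 44); dividing through by 2 gives 45t ≡ 12 (mod 22).
45 ≡ 1 (mod 22), so this reads 1t ≡ 12 (mod 22). So t ≡ 12 (mod 22).
Then n = 78 + 90·12 = 1158.
Indeed 1158 ≡ 78 (mod 90) and 1158 ≡ 14 (mod 44).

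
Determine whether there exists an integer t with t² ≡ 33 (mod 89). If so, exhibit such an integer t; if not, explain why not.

89 is prime, so by Euler's criterion 33 is a square mod 89 iff 33^((89−1)/2) = 33^44 ≡ 1 (mod 89).
Repeated squaring mod 89: 33^2 = 1089 ≡ 21; 33^4 ≡ 21² = 441 ≡ 85; 33^8 ≡ 85² = 7225 ≡ 16; 33^16 ≡ 16² = 256 ≡ 78; 33^32 ≡ 78² = 6084 ≡ 32.
Since 44 = 32 + 8 + 4, 33^44 ≡ 32 · 16 · 85; multiplying out mod 89: 32·16 = 512 ≡ 67, then 67·85 = 5695 ≡ 88. Thus 33^44 ≡ 88 ≡ −1 (mod 89).
By Euler's criterion 33 is a quadratic non-residue mod 89: no t satisfies t² ≡ 33 (mod 89).

No such integer exists.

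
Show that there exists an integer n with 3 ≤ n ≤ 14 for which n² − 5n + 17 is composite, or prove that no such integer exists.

At n = 14: 14² − 5·14 + 17 = 143 = 11·13, which is composite.

n = 14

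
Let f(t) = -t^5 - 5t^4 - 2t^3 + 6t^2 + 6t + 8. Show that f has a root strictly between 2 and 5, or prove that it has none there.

No.

f(2) = -84 and f(5) = -6312, both negative, so a sign-change argument is unavailable; we show f keeps this sign on the whole interval.
Shift to the endpoint 2: with t = 2 + u (0 < u < 3), one computes f(2 + u) = -u^5 - 15u^4 - 82u^3 - 206u^2 - 234u - 84.
All 6 nonzero coefficients of this polynomial in u are negative; hence for u > 0 the value is a sum of negative terms (the constant -84 among them).
So f is strictly negative on (2, 5); no root exists in the interval.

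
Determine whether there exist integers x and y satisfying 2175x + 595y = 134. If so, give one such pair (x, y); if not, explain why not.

Any value of 2175x + 595y is a multiple of gcd(2175, 595) = 5.
But 134 is not a multiple of 5 (it leaves remainder 4).
So the equation is unsolvable over ℤ.

There are no such integers.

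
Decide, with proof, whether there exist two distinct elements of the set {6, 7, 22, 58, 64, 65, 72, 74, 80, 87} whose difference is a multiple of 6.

6 and 72 are such a pair.

Reduce each element mod 6: 6↦0, 7↦1, 22↦4, 58↦4, 64↦4, 65↦5, 72↦0, 74↦2, 80↦2, 87↦3. The residue 0 repeats (at 6 and 72), and 72 − 6 = 66 = 11·6.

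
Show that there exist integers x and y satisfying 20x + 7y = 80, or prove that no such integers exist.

x = 4, y = 0

Since gcd(20, 7) = 1, every integer is an integer combination of 20 and 7.
Dividing repeatedly: 20 = 2·7 + 6, 7 = 1·6 + 1, 6 = 6·1 + 0.
Unwinding: 1 = 7 − 1·6 = 7 − (20 − 2·7) = −20 + 3·7, i.e. 20·(-1) + 7·3 = 1.
Multiplying through by 80: x = (-1)·80 = -80, y = 3·80 = 240 is a solution.
Shifting by a multiple of (7, −20) keeps it a solution: x = -80 + 12·7 = 4, y = 240 − 12·20 = 0.
Check: 20·4 + 7·0 = 80 + 0 = 80. ✓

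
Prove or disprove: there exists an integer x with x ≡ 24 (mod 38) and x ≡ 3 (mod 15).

The moduli 38 and 15 are coprime, so by the Chinese Remainder Theorem a unique solution modulo 570 exists.
Write x = 24 + 38t and require 24 + 38t ≡ 3 (mod 15), i.e. 38t ≡ 9 (mod 15).
38 ≡ 8 (mod 15), so this reads 8t ≡ 9 (mod 15). Note 8·2 = 16 ≡ 1 (mod 15) (as 16 − 1 = 1·15), so 8⁻¹ ≡ 2.
Multiplying by 2: t ≡ 2·9 = 18 ≡ 3 (mod 15).
Taking t = 3 gives x = 24 + 38·3 = 138.
Verify: 138 = 3·38 + 24 and 138 = 9·15 + 3. ✓

x = 138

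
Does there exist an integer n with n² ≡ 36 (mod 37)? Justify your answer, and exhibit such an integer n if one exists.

n = 6

Take n = 6. Then 6² = 36, and since 0 ≤ 36 < 37 this is already reduced: 6² ≡ 36 (mod 37).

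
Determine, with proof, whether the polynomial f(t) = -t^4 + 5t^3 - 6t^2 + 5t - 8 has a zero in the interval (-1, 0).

No.

f(-1) = -25 and f(0) = -8, both negative, so a sign-change argument is unavailable; we show f keeps this sign on the whole interval.
Shift to the endpoint 0: with t = −u (0 < u < 1), one computes f(−u) = -u^4 - 5u^3 - 6u^2 - 5u - 8.
All 5 nonzero coefficients of this polynomial in u are negative; hence for u > 0 the value is a sum of negative terms (the constant -8 among them).
Therefore f(t) < 0 throughout (-1, 0), and f has no zero there.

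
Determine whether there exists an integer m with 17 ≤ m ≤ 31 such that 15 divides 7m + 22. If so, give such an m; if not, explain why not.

At m = 29 we get 7·29 + 22 = 225, and 225 = 15·15.

m = 29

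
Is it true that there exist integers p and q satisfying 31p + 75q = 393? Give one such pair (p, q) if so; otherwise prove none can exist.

31 and 75 are coprime, so 31p + 75q ranges over all of ℤ.
Dividing repeatedly: 75 = 2·31 + 13, 31 = 2·13 + 5, 13 = 2·5 + 3, 5 = 1·3 + 2, 3 = 1·2 + 1, 2 = 2·1 + 0.
Working back up the chain: 1 = 3 − 1·2 = 3 − (5 − 1·3) = −5 + 2·3 = −5 + 2·(13 − 2·5) = 2·13 − 5·5 = 2·13 − 5·(31 − 2·13) = −5·31 + 12·13 = −5·31 + 12·(75 − 2·31) = 12·75 − 29·31. So 31·(-29) + 75·12 = 1.
Multiplying through by 393: p = (-29)·393 = -11397, q = 12·393 = 4716 is a solution.
Adding 152·75 to p and subtracting 152·31 from q gives the tidier solution (3, 4).
Indeed 31·3 + 75·4 = 93 + 300 = 393.

p = 3, q = 4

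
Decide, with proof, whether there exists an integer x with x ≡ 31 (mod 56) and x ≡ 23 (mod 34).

The moduli are not coprime: gcd(56, 34) = 2. Compatibility requires 2 ∣ (23 − 31) = -8, which holds, so solutions exist.
Put x = 31 + 56t, so we need 56t ≡ 26 (mod 34), equivalently (divide by 2) 28t ≡ 13 (mod 17).
28 ≡ 11 (mod 17), so this reads 11t ≡ 13 (mod 17). Invert 11 mod 17 by the Euclidean algorithm: 17 = 1·11 + 6, 11 = 1·6 + 5, 6 = 1·5 + 1, 5 = 5·1 + 0; back-substituting, 1 = 6 − 1·5 = 6 − (11 − 1·6) = −11 + 2·6 = −11 + 2·(17 − 1·11) = 2·17 − 3·11. Hence 11·(-3) ≡ 1, so 11⁻¹ ≡ -3 ≡ 14 (mod 17).
Multiplying by 14: t ≡ 14·13 = 182 ≡ 12 (mod 17).
Then x = 31 + 56·12 = 703.
Verify: 703 = 12·56 + 31 and 703 = 20·34 + 23. ✓

x = 703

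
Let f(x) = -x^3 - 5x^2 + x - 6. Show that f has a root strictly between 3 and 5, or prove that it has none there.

f has no root in that interval.

The endpoint values f(3) = -75 and f(5) = -251 are both negative. Claim: f(x) < 0 for every x in (3, 5).
Shift to the endpoint 3: with x = 3 + u (0 < u < 2), one computes f(3 + u) = -u^3 - 14u^2 - 56u - 75.
The nonzero coefficients here are all negative, so for u > 0 every term is negative (or zero), and the constant term -75 is strictly negative.
Therefore f(x) < 0 throughout (3, 5), and f has no zero there.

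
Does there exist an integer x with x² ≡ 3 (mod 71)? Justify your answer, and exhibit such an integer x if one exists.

x = 28 works: 28² = 784, and 784 − 3 = 781 = 11·71.

x = 28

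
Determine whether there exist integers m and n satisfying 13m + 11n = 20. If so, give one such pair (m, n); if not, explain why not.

13 and 11 are coprime, so 13m + 11n ranges over all of ℤ.
Run the Euclidean algorithm on 13 and 11: 13 = 1·11 + 2, 11 = 5·2 + 1, 2 = 2·1 + 0.
Back-substituting, 1 = 11 − 5·2 = 11 − 5·(13 − 1·11) = −5·13 + 6·11; that is, 13·(-5) + 11·6 = 1.
Scaling by 20 gives the particular solution (m, n) = (-100, 120).
The general solution is m = -100 + 11k, n = 120 − 13k; taking k = 10 gives the smaller pair m = 10, n = -10.
Indeed 13·10 + 11·(-10) = 130 − 110 = 20.

m = 10, n = -10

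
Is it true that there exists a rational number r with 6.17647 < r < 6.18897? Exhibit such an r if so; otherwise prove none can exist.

r = 68/11

Look for a denominator N such that an integer falls strictly between N·6.17647 and N·6.18897. N = 11 works: 11·6.17647 = 67.94117 < 68 < 68.07867 = 11·6.18897.
Hence 68/11 is a rational number with 6.17647 < 68/11 < 6.18897.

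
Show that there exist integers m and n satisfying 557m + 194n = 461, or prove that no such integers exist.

m = 129, n = -368

Since gcd(557, 194) = 1, every integer is an integer combination of 557 and 194.
Run the Euclidean algorithm on 557 and 194: 557 = 2·194 + 169, 194 = 1·169 + 25, 169 = 6·25 + 19, 25 = 1·19 + 6, 19 = 3·6 + 1, 6 = 6·1 + 0.
Unwinding: 1 = 19 − 3·6 = 19 − 3·(25 − 1·19) = −3·25 + 4·19 = −3·25 + 4·(169 − 6·25) = 4·169 − 27·25 = 4·169 − 27·(194 − 1·169) = −27·194 + 31·169 = −27·194 + 31·(557 − 2·194) = 31·557 − 89·194, i.e. 557·31 + 194·(-89) = 1.
Times 461: 557·14291 + 194·(-41029) = 461, so (14291, -41029) solves it.
Subtracting 73·194 from m and adding 73·557 to n gives the tidier solution (129, -368).
Indeed 557·129 + 194·(-368) = 71853 − 71392 = 461.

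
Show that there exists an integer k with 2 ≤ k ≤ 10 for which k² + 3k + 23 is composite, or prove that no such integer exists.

k = 2

At k = 2: 2² + 3·2 + 23 = 33 = 3·11, which is composite.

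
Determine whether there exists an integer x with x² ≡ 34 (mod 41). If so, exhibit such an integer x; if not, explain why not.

41 is prime, so by Euler's criterion 34 is a square mod 41 iff 34^((41−1)/2) = 34^20 ≡ 1 (mod 41).
Repeated squaring mod 41: 34^2 = 1156 ≡ 8; 34^4 ≡ 8² = 64 ≡ 23; 34^8 ≡ 23² = 529 ≡ 37; 34^16 ≡ 37² = 1369 ≡ 16.
Since 20 = 16 + 4, 34^20 ≡ 16 · 23; multiplying out mod 41: 16·23 = 368 ≡ 40. Thus 34^20 ≡ 40 ≡ −1 (mod 41).
The value −1 means 34 is a non-residue modulo 41, so x² ≡ 34 (mod 41) is impossible.

No such integer exists.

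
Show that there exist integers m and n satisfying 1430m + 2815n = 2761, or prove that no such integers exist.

Both 1430 and 2815 are divisible by gcd(1430, 2815) = 5, hence so is any combination 1430m + 2815n.
But 2761 is not a multiple of 5 (it leaves remainder 1).
So the equation is unsolvable over ℤ.

There are no such integers.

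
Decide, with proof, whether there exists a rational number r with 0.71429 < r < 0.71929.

Multiplying by 32: 32·0.71429 = 22.85728 and 32·0.71929 = 23.01728, so the integer 23 lies strictly between them.
Hence 23/32 is a rational number with 0.71429 < 23/32 < 0.71929.

r = 23/32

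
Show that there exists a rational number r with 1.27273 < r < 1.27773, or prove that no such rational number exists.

r = 37/29

Look for a denominator N such that an integer falls strictly between N·1.27273 and N·1.27773. N = 29 works: 29·1.27273 = 36.90917 < 37 < 37.05417 = 29·1.27773.
So r = 37/29 works: it is a ratio of integers, and dividing 29·1.27273 < 37 < 29·1.27773 through by 29 gives 1.27273 < 37/29 < 1.27773.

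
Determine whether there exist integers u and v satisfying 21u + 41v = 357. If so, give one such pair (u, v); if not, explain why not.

Since gcd(21, 41) = 1, every integer is an integer combination of 21 and 41.
Run the Euclidean algorithm on 41 and 21: 41 = 1·21 + 20, 21 = 1·20 + 1, 20 = 20·1 + 0.
Back-substituting, 1 = 21 − 1·20 = 21 − (41 − 1·21) = −41 + 2·21; that is, 21·2 + 41·(-1) = 1.
Times 357: 21·714 + 41·(-357) = 357, so (714, -357) solves it.
Shifting by a multiple of (41, −21) keeps it a solution: u = 714 − 17·41 = 17, v = -357 + 17·21 = 0.
Check: 21·17 + 41·0 = 357 + 0 = 357. ✓

u = 17, v = 0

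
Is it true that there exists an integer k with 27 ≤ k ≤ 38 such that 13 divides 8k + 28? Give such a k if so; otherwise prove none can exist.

k = 29

Try k = 29: 8·29 + 28 = 260 = 20·13, which is divisible by 13.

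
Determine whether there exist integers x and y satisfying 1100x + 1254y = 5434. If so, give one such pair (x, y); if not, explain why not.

x = 38, y = -29

Since gcd(1100, 1254) = 22 and 5434 = 22·247, Bézout's identity guarantees a solution.
Dividing through by 22 reduces the equation to 50x + 57y = 247.
Run the Euclidean algorithm on 57 and 50: 57 = 1·50 + 7, 50 = 7·7 + 1, 7 = 7·1 + 0.
Working back up the chain: 1 = 50 − 7·7 = 50 − 7·(57 − 1·50) = −7·57 + 8·50. So 50·8 + 57·(-7) = 1.
Times 247: 50·1976 + 57·(-1729) = 247, so (1976, -1729) solves it.
Shifting by a multiple of (57, −50) keeps it a solution: x = 1976 − 34·57 = 38, y = -1729 + 34·50 = -29.
Indeed 1100·38 + 1254·(-29) = 41800 − 36366 = 5434.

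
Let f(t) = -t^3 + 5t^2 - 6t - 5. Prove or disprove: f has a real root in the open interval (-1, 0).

Such a root exists.

f(-1) = 7 and f(0) = -5, which have opposite signs.
f is continuous everywhere (it is a polynomial), in particular on [-1, 0].
By the Intermediate Value Theorem, f takes the value 0 somewhere in the open interval.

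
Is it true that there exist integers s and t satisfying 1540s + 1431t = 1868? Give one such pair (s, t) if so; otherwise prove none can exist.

s = 923, t = -992

Since gcd(1540, 1431) = 1, every integer is an integer combination of 1540 and 1431.
Euclidean algorithm: 1540 = 1·1431 + 109, 1431 = 13·109 + 14, 109 = 7·14 + 11, 14 = 1·11 + 3, 11 = 3·3 + 2, 3 = 1·2 + 1, 2 = 2·1 + 0.
Unwinding: 1 = 3 − 1·2 = 3 − (11 − 3·3) = −11 + 4·3 = −11 + 4·(14 − 1·11) = 4·14 − 5·11 = 4·14 − 5·(109 − 7·14) = −5·109 + 39·14 = −5·109 + 39·(1431 − 13·109) = 39·1431 − 512·109 = 39·1431 − 512·(1540 − 1·1431) = −512·1540 + 551·1431, i.e. 1540·(-512) + 1431·551 = 1.
Scaling by 1868 gives the particular solution (s, t) = (-956416, 1029268).
The general solution is s = -956416 + 1431k, t = 1029268 − 1540k; taking k = 669 gives the smaller pair s = 923, t = -992.
Check: 1540·923 + 1431·(-992) = 1421420 − 1419552 = 1868. ✓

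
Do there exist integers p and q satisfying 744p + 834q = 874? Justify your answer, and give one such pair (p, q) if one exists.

There are no such integers.

gcd(744, 834) = 6, so every integer of the form 744p + 834q is a multiple of 6.
But 874 is not a multiple of 6 (it leaves remainder 4).
Hence no integers p, q satisfy the equation.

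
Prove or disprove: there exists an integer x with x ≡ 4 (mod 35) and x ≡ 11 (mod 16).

x = 459

gcd(35, 16) = 1, so the Chinese Remainder Theorem guarantees exactly one residue class mod 560 satisfying both.
Any solution of the first congruence is x = 4 + 35t; substituting into the second, 35t ≡ 11 − 4 ≡ 7 (mod 16).
35 ≡ 3 (mod 16), so this reads 3t ≡ 7 (mod 16). Note 3·11 = 33 ≡ 1 (mod 16) (as 33 − 1 = 2·16), so 3⁻¹ ≡ 11.
Therefore t ≡ 11·7 = 77 ≡ 13 (mod 16).
Taking t = 13 gives x = 4 + 35·13 = 459.
Indeed 459 ≡ 4 (mod 35) and 459 ≡ 11 (mod 16).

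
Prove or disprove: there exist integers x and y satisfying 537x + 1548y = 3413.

Both 537 and 1548 are divisible by gcd(537, 1548) = 3, hence so is any combination 537x + 1548y.
However 3413 leaves remainder 2 on division by 3.
So the equation is unsolvable over ℤ.

No, no such integers exist.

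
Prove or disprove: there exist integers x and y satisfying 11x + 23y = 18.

Since gcd(11, 23) = 1, every integer is an integer combination of 11 and 23.
Dividing repeatedly: 23 = 2·11 + 1, 11 = 11·1 + 0.
Working back up the chain: 1 = 23 − 2·11. So 11·(-2) + 23·1 = 1.
Scaling by 18 gives the particular solution (x, y) = (-36, 18).
The general solution is x = -36 + 23k, y = 18 − 11k; taking k = 2 gives the smaller pair x = 10, y = -4.
Indeed 11·10 + 23·(-4) = 110 − 92 = 18.

x = 10, y = -4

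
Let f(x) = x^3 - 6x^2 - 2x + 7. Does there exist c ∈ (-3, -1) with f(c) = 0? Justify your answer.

Such a root exists.

f(-3) = -68 and f(-1) = 2, which have opposite signs.
Since f is a polynomial it is continuous on [-3, -1].
By the Intermediate Value Theorem f must vanish at some point of (-3, -1).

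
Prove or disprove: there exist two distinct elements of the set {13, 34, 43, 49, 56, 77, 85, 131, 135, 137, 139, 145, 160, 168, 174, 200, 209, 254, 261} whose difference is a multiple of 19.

Residues mod 19: 13↦13, 34↦15, 43↦5, 49↦11, 56↦18, 77↦1, 85↦9, 131↦17, 135↦2, 137↦4, 139↦6, 145↦12, 160↦8, 168↦16, 174↦3, 200↦10, 209↦0, 254↦7, 261↦14.
No residue repeats among the 19 elements, so no pair has difference ≡ 0 (mod 19).

No such pair exists.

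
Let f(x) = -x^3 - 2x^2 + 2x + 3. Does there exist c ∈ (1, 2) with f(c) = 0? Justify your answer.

f(1) = 2 and f(2) = -9, which have opposite signs.
Since f is a polynomial it is continuous on [1, 2].
The Intermediate Value Theorem then guarantees some c ∈ (1, 2) with f(c) = 0.

Such a root exists.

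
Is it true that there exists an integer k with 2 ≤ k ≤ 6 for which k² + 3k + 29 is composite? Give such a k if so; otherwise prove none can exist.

At k = 2: 2² + 3·2 + 29 = 39 = 3·13, which is composite.

k = 2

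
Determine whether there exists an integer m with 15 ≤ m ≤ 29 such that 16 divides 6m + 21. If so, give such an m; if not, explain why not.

For m = 15, 16, …, 29 the values of 6m + 21 modulo 16 are 15, 5, 11, 1, 7, 13, 3, 9, 15, 5, 11, 1, 7, 13, 3 respectively.
The residue 0 does not occur, so no m in [15, 29] makes 6m + 21 a multiple of 16.

No, no such integer m in that range exists.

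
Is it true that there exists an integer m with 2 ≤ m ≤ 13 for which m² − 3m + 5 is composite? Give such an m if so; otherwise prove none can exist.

m = 13

At m = 13: 13² − 3·13 + 5 = 135 = 3·45, which is composite.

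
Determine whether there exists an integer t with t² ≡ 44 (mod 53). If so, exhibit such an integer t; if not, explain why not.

Take t = 16. Then 16² = 256 = 4·53 + 44, so 16² ≡ 44 (mod 53).

t = 16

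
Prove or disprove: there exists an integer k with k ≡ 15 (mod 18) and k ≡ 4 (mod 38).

There is no such integer.

Reduce both congruences modulo 2, which divides 18 and 38: they say k ≡ 15 (mod 2) and k ≡ 4 (mod 2).
However 15 ≡ 1 and 4 ≡ 0 (mod 2), and 1 ≠ 0.
Hence the system has no solution.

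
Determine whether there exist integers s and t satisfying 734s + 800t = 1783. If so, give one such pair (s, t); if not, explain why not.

No, no such integers exist.

Both 734 and 800 are divisible by gcd(734, 800) = 2, hence so is any combination 734s + 800t.
But 1783 = 2·891 + 1, so 2 ∤ 1783.
Hence no integers s, t satisfy the equation.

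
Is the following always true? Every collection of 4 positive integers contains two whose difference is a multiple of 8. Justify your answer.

Consider the 4 integers 15, 16, 17, 18. They lie in distinct residue classes modulo 8, since 4 ≤ 8.
The differences between them range over 1, …, 3, none of which is divisible by 8.

No; for instance {15, 16, 17, 18} is a counterexample.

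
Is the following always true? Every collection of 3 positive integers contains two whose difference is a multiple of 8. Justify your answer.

Try 3 consecutive integers, 25, 26, 27. Their remainders mod 8 are 1, 2, 3 — pairwise different, as any 3 ≤ 8 consecutive integers have distinct residues.
Any two of them differ by at most 2 < 8 and by at least 1, so no difference is a multiple of 8.

No; for instance {25, 26, 27} is a counterexample.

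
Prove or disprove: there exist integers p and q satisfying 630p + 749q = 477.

Any value of 630p + 749q is a multiple of gcd(630, 749) = 7.
But 477 = 7·68 + 1, so 7 ∤ 477.
Hence no integers p, q satisfy the equation.

There are no such integers.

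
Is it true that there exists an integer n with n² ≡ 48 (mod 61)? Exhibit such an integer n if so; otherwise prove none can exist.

n = 32

n = 32 works: 32² = 1024, and 1024 − 48 = 976 = 16·61.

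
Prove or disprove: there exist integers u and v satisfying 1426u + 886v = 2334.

Every value of 1426u + 886v is a multiple of gcd(1426, 886) = 2; since 2 ∣ 2334, solutions exist.
Dividing through by 2 reduces the equation to 713u + 443v = 1167.
Euclidean algorithm: 713 = 1·443 + 270, 443 = 1·270 + 173, 270 = 1·173 + 97, 173 = 1·97 + 76, 97 = 1·76 + 21, 76 = 3·21 + 13, 21 = 1·13 + 8, 13 = 1·8 + 5, 8 = 1·5 + 3, 5 = 1·3 + 2, 3 = 1·2 + 1, 2 = 2·1 + 0.
Unwinding: 1 = 3 − 1·2 = 3 − (5 − 1·3) = −5 + 2·3 = −5 + 2·(8 − 1·5) = 2·8 − 3·5 = 2·8 − 3·(13 − 1·8) = −3·13 + 5·8 = −3·13 + 5·(21 − 1·13) = 5·21 − 8·13 = 5·21 − 8·(76 − 3·21) = −8·76 + 29·21 = −8·76 + 29·(97 − 1·76) = 29·97 − 37·76 = 29·97 − 37·(173 − 1·97) = −37·173 + 66·97 = −37·173 + 66·(270 − 1·173) = 66·270 − 103·173 = 66·270 − 103·(443 − 1·270) = −103·443 + 169·270 = −103·443 + 169·(713 − 1·443) = 169·713 − 272·443, i.e. 713·169 + 443·(-272) = 1.
Scaling by 1167 gives the particular solution (u, v) = (197223, -317424).
Shifting by a multiple of (443, −713) keeps it a solution: u = 197223 − 445·443 = 88, v = -317424 + 445·713 = -139.
Check: 1426·88 + 886·(-139) = 125488 − 123154 = 2334. ✓

u = 88, v = -139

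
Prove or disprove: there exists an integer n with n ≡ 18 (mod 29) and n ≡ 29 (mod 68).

n = 1729

Since 29 and 68 share no common factor, CRT says the pair of congruences has a solution (unique mod 1972).
Write n = 18 + 29t and require 18 + 29t ≡ 29 (mod 68), i.e. 29t ≡ 11 (mod 68).
To invert 29 modulo 68: 68 = 2·29 + 10, 29 = 2·10 + 9, 10 = 1·9 + 1, 9 = 9·1 + 0, and unwinding, 1 = 10 − 1·9 = 10 − (29 − 2·10) = −29 + 3·10 = −29 + 3·(68 − 2·29) = 3·68 − 7·29. Thus 29⁻¹ ≡ -7 ≡ 61 (mod 68).
Therefore t ≡ 61·11 = 671 ≡ 59 (mod 68).
With t = 59: n = 18 + 29·59 = 1729.
Verify: 1729 = 59·29 + 18 and 1729 = 25·68 + 29. ✓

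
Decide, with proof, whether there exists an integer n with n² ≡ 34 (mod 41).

No such integer exists.

41 is prime, so by Euler's criterion 34 is a square mod 41 iff 34^((41−1)/2) = 34^20 ≡ 1 (mod 41).
Repeated squaring mod 41: 34^2 = 1156 ≡ 8; 34^4 ≡ 8² = 64 ≡ 23; 34^8 ≡ 23² = 529 ≡ 37; 34^16 ≡ 37² = 1369 ≡ 16.
Since 20 = 16 + 4, 34^20 ≡ 16 · 23; multiplying out mod 41: 16·23 = 368 ≡ 40. Thus 34^20 ≡ 40 ≡ −1 (mod 41).
By Euler's criterion 34 is a quadratic non-residue mod 41: no n satisfies n² ≡ 34 (mod 41).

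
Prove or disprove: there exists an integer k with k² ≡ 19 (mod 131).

No, no such integer exists.

Apply Euler's criterion with the prime 131: 19 is a quadratic residue iff 19^65 ≡ 1 (mod 131), and a non-residue iff it is ≡ −1.
Repeated squaring mod 131: 19^2 = 361 ≡ 99; 19^4 ≡ 99² = 9801 ≡ 107; 19^8 ≡ 107² = 11449 ≡ 52; 19^16 ≡ 52² = 2704 ≡ 84; 19^32 ≡ 84² = 7056 ≡ 113; 19^64 ≡ 113² = 12769 ≡ 62.
Since 65 = 64 + 1, 19^65 ≡ 62 · 19; multiplying out mod 131: 62·19 = 1178 ≡ 130. Thus 19^65 ≡ 130 ≡ −1 (mod 131).
The value −1 means 19 is a non-residue modulo 131, so k² ≡ 19 (mod 131) is impossible.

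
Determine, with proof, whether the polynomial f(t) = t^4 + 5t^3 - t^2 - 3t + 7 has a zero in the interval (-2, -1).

Such a root exists.

f(-2) = -15 and f(-1) = 5, which have opposite signs.
Since f is a polynomial it is continuous on [-2, -1].
By the Intermediate Value Theorem, f takes the value 0 somewhere in the open interval.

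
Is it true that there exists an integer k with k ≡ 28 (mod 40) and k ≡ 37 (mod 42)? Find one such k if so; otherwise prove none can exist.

There is no such integer.

Both moduli are multiples of 2 = gcd(40, 42), so any solution would satisfy k ≡ 28 and k ≡ 37 modulo 2 simultaneously.
These are incompatible: 28 − 37 = -9 is not divisible by 2.
Therefore no such k exists.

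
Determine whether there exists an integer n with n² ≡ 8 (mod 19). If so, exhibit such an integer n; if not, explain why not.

No such integer exists.

Since (19 − n)² ≡ n² (mod 19), it suffices to square n = 0, 1, …, 9: the residues are 0, 1, 4, 9, 16, 6, 17, 11, 7, 5.
So the quadratic residues mod 19 are {0, 1, 4, 5, 6, 7, 9, 11, 16, 17}, and 8 is not among them.
Hence no integer n has n² ≡ 8 (mod 19).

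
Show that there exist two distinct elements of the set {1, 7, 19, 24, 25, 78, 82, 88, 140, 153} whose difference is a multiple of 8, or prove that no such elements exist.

Both 1 and 25 leave remainder 1 on division by 8; their difference 24 = 3·8 is a multiple of 8.

1 and 25 are such a pair.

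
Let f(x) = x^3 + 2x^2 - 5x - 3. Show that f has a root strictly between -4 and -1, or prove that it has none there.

Yes, f has a root in the interval.

f(-4) = -15 and f(-1) = 3, which have opposite signs.
f is continuous everywhere (it is a polynomial), in particular on [-4, -1].
By the Intermediate Value Theorem, f takes the value 0 somewhere in the open interval.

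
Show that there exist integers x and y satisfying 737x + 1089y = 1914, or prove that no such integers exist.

x = 75, y = -49

Every value of 737x + 1089y is a multiple of gcd(737, 1089) = 11; since 11 ∣ 1914, solutions exist.
Dividing through by 11 reduces the equation to 67x + 99y = 174.
Run the Euclidean algorithm on 99 and 67: 99 = 1·67 + 32, 67 = 2·32 + 3, 32 = 10·3 + 2, 3 = 1·2 + 1, 2 = 2·1 + 0.
Back-substituting, 1 = 3 − 1·2 = 3 − (32 − 10·3) = −32 + 11·3 = −32 + 11·(67 − 2·32) = 11·67 − 23·32 = 11·67 − 23·(99 − 1·67) = −23·99 + 34·67; that is, 67·34 + 99·(-23) = 1.
Multiplying through by 174: x = 34·174 = 5916, y = (-23)·174 = -4002 is a solution.
The general solution is x = 5916 + 99k, y = -4002 − 67k; taking k = -59 gives the smaller pair x = 75, y = -49.
Indeed 737·75 + 1089·(-49) = 55275 − 53361 = 1914.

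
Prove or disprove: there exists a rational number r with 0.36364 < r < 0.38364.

Scale by 8: the interval becomes (2.90912, 3.06912), which contains the integer 3.
Hence 3/8 is a rational number with 0.36364 < 3/8 < 0.38364.

r = 3/8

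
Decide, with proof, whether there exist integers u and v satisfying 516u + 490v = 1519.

No such integers exist.

Both 516 and 490 are divisible by gcd(516, 490) = 2, hence so is any combination 516u + 490v.
But 1519 = 2·759 + 1, so 2 ∤ 1519.
Therefore 516u + 490v = 1519 has no solution in integers.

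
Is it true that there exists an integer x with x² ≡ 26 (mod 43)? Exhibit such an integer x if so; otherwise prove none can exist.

43 is prime, so by Euler's criterion 26 is a square mod 43 iff 26^((43−1)/2) = 26^21 ≡ 1 (mod 43).
Squaring successively (mod 43): 26^2 = 676 ≡ 31; 26^4 ≡ 31² = 961 ≡ 15; 26^8 ≡ 15² = 225 ≡ 10; 26^16 ≡ 10² = 100 ≡ 14.
Since 21 = 16 + 4 + 1, 26^21 ≡ 14 · 15 · 26; multiplying out mod 43: 14·15 = 210 ≡ 38, then 38·26 = 988 ≡ 42. Thus 26^21 ≡ 42 ≡ −1 (mod 43).
The value −1 means 26 is a non-residue modulo 43, so x² ≡ 26 (mod 43) is impossible.

No such integer exists.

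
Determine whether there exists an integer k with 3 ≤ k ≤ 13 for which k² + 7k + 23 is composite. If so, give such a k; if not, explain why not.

At k = 7: 7² + 7·7 + 23 = 121 = 11·11, which is composite.

k = 7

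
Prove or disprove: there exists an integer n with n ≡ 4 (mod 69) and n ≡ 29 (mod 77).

gcd(69, 77) = 1, so the Chinese Remainder Theorem guarantees exactly one residue class mod 5313 satisfying both.
Any solution of the first congruence is n = 4 + 69t; substituting into the second, 69t ≡ 29 − 4 ≡ 25 (mod 77).
Invert 69 mod 77 by the Euclidean algorithm: 77 = 1·69 + 8, 69 = 8·8 + 5, 8 = 1·5 + 3, 5 = 1·3 + 2, 3 = 1·2 + 1, 2 = 2·1 + 0; back-substituting, 1 = 3 − 1·2 = 3 − (5 − 1·3) = −5 + 2·3 = −5 + 2·(8 − 1·5) = 2·8 − 3·5 = 2·8 − 3·(69 − 8·8) = −3·69 + 26·8 = −3·69 + 26·(77 − 1·69) = 26·77 − 29·69. Hence 69·(-29) ≡ 1, so 69⁻¹ ≡ -29 ≡ 48 (mod 77).
Multiplying by 48: t ≡ 48·25 = 1200 ≡ 45 (mod 77).
Taking t = 45 gives n = 4 + 69·45 = 3109.
Indeed 3109 ≡ 4 (mod 69) and 3109 ≡ 29 (mod 77).

n = 3109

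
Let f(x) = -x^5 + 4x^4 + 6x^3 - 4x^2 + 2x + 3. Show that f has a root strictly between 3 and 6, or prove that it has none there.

Yes, f has a root in the interval.

f(3) = 216 and f(6) = -1425, which have opposite signs.
As a polynomial, f is continuous on every closed interval.
By the Intermediate Value Theorem f must vanish at some point of (3, 6).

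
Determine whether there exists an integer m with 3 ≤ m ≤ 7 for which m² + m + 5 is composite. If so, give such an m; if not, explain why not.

At m = 4: 4² + 4 + 5 = 25 = 5·5, which is composite.

m = 4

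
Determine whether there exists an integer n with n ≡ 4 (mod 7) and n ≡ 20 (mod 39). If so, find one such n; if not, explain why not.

n = 137

The moduli 7 and 39 are coprime, so by the Chinese Remainder Theorem a unique solution modulo 273 exists.
Write n = 4 + 7t and require 4 + 7t ≡ 20 (mod 39), i.e. 7t ≡ 16 (mod 39).
Since 7·28 = 196 = 5·39 + 1, the inverse of 7 mod 39 is 28.
Therefore t ≡ 28·16 = 448 ≡ 19 (mod 39).
With t = 19: n = 4 + 7·19 = 137.
Verify: 137 = 19·7 + 4 and 137 = 3·39 + 20. ✓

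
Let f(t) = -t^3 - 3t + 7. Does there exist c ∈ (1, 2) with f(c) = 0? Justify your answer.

f(1) = 3 and f(2) = -7, which have opposite signs.
f is continuous everywhere (it is a polynomial), in particular on [1, 2].
The Intermediate Value Theorem then guarantees some c ∈ (1, 2) with f(c) = 0.

Yes, f has a root in the interval.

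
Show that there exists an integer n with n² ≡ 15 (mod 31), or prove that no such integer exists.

There is no such integer.

Apply Euler's criterion with the prime 31: 15 is a quadratic residue iff 15^15 ≡ 1 (mod 31), and a non-residue iff it is ≡ −1.
Squaring successively (mod 31): 15^2 = 225 ≡ 8; 15^4 ≡ 8² = 64 ≡ 2; 15^8 ≡ 2² = 4 ≡ 4.
Since 15 = 8 + 4 + 2 + 1, 15^15 ≡ 4 · 2 · 8 · 15; multiplying out mod 31: 4·2 = 8 ≡ 8, then 8·8 = 64 ≡ 2, then 2·15 = 30 ≡ 30. Thus 15^15 ≡ 30 ≡ −1 (mod 31).
By Euler's criterion 15 is a quadratic non-residue mod 31: no n satisfies n² ≡ 15 (mod 31).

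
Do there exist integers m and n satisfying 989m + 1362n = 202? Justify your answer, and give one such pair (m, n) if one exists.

989 and 1362 are coprime, so 989m + 1362n ranges over all of ℤ.
Run the Euclidean algorithm on 1362 and 989: 1362 = 1·989 + 373, 989 = 2·373 + 243, 373 = 1·243 + 130, 243 = 1·130 + 113, 130 = 1·113 + 17, 113 = 6·17 + 11, 17 = 1·11 + 6, 11 = 1·6 + 5, 6 = 1·5 + 1, 5 = 5·1 + 0.
Back-substituting, 1 = 6 − 1·5 = 6 − (11 − 1·6) = −11 + 2·6 = −11 + 2·(17 − 1·11) = 2·17 − 3·11 = 2·17 − 3·(113 − 6·17) = −3·113 + 20·17 = −3·113 + 20·(130 − 1·113) = 20·130 − 23·113 = 20·130 − 23·(243 − 1·130) = −23·243 + 43·130 = −23·243 + 43·(373 − 1·243) = 43·373 − 66·243 = 43·373 − 66·(989 − 2·373) = −66·989 + 175·373 = −66·989 + 175·(1362 − 1·989) = 175·1362 − 241·989; that is, 989·(-241) + 1362·175 = 1.
Times 202: 989·(-48682) + 1362·35350 = 202, so (-48682, 35350) solves it.
Shifting by a multiple of (1362, −989) keeps it a solution: m = -48682 + 36·1362 = 350, n = 35350 − 36·989 = -254.
Check: 989·350 + 1362·(-254) = 346150 − 345948 = 202. ✓

m = 350, n = -254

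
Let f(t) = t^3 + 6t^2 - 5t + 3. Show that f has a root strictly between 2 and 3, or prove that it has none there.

f has no root in that interval.

f(2) = 25 and f(3) = 69, both positive, so a sign-change argument is unavailable; we show f keeps this sign on the whole interval.
Substitute t = 2 + u, where 0 < u < 1 on the interval. Expanding, f(2 + u) = u^3 + 12u^2 + 31u + 25.
The nonzero coefficients here are all positive, so for u > 0 every term is positive (or zero), and the constant term 25 is strictly positive.
So f is strictly positive on (2, 3); no root exists in the interval.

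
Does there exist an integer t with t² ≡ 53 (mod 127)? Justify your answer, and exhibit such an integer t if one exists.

No such integer exists.

Apply Euler's criterion with the prime 127: 53 is a quadratic residue iff 53^63 ≡ 1 (mod 127), and a non-residue iff it is ≡ −1.
Repeated squaring mod 127: 53^2 = 2809 ≡ 15; 53^4 ≡ 15² = 225 ≡ 98; 53^8 ≡ 98² = 9604 ≡ 79; 53^16 ≡ 79² = 6241 ≡ 18; 53^32 ≡ 18² = 324 ≡ 70.
Since 63 = 32 + 16 + 8 + 4 + 2 + 1, 53^63 ≡ 70 · 18 · 79 · 98 · 15 · 53; multiplying out mod 127: 70·18 = 1260 ≡ 117, then 117·79 = 9243 ≡ 99, then 99·98 = 9702 ≡ 50, then 50·15 = 750 ≡ 115, then 115·53 = 6095 ≡ 126. Thus 53^63 ≡ 126 ≡ −1 (mod 127).
By Euler's criterion 53 is a quadratic non-residue mod 127: no t satisfies t² ≡ 53 (mod 127).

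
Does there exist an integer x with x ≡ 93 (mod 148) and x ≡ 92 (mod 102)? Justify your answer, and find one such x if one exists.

There is no such integer.

Both moduli are multiples of 2 = gcd(148, 102), so any solution would satisfy x ≡ 93 and x ≡ 92 modulo 2 simultaneously.
However 93 ≡ 1 and 92 ≡ 0 (mod 2), and 1 ≠ 0.
Therefore no such x exists.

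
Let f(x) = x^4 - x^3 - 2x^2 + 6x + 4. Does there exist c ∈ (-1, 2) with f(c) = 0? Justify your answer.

Such a root exists.

f(-1) = -2 and f(2) = 16, which have opposite signs.
f is continuous everywhere (it is a polynomial), in particular on [-1, 2].
By the Intermediate Value Theorem f must vanish at some point of (-1, 2).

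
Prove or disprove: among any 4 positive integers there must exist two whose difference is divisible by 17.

Take the 4 consecutive integers 9, 10, 11, 12: their residues mod 17 are all distinct because 4 ≤ 17.
Any two of them differ by at most 3 < 17 and by at least 1, so no difference is a multiple of 17.

No; for instance {9, 10, 11, 12} is a counterexample.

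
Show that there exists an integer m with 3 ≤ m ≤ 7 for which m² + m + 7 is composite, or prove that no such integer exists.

At m = 6: 6² + 6 + 7 = 49 = 7·7, which is composite.

m = 6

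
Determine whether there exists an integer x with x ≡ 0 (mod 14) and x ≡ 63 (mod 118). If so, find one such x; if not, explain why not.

gcd(14, 118) = 2. If x ≡ 0 (mod 14) and x ≡ 63 (mod 118), then x ≡ 0 (mod 2) and x ≡ 63 (mod 2).
However 0 ≡ 0 and 63 ≡ 1 (mod 2), and 0 ≠ 1.
Therefore no such x exists.

There is no such integer.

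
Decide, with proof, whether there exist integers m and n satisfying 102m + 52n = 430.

Since gcd(102, 52) = 2 and 430 = 2·215, Bézout's identity guarantees a solution.
Dividing through by 2 reduces the equation to 51m + 26n = 215.
Dividing repeatedly: 51 = 1·26 + 25, 26 = 1·25 + 1, 25 = 25·1 + 0.
Back-substituting, 1 = 26 − 1·25 = 26 − (51 − 1·26) = −51 + 2·26; that is, 51·(-1) + 26·2 = 1.
Multiplying through by 215: m = (-1)·215 = -215, n = 2·215 = 430 is a solution.
Adding 9·26 to m and subtracting 9·51 from n gives the tidier solution (19, -29).
Check: 102·19 + 52·(-29) = 1938 − 1508 = 430. ✓

m = 19, n = -29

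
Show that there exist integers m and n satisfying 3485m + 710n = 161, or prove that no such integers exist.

Any value of 3485m + 710n is a multiple of gcd(3485, 710) = 5.
But 161 is not a multiple of 5 (it leaves remainder 1).
Therefore 3485m + 710n = 161 has no solution in integers.

There are no such integers.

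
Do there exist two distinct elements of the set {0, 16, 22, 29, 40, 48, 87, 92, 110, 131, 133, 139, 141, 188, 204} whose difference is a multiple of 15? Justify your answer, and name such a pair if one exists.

There is no such pair.

Residues mod 15: 0↦0, 16↦1, 22↦7, 29↦14, 40↦10, 48↦3, 87↦12, 92↦2, 110↦5, 131↦11, 133↦13, 139↦4, 141↦6, 188↦8, 204↦9.
All 15 residues are distinct, so no two elements differ by a multiple of 15.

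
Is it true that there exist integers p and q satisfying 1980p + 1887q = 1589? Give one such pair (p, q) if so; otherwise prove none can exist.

Any value of 1980p + 1887q is a multiple of gcd(1980, 1887) = 3.
But 1589 is not a multiple of 3 (it leaves remainder 2).
So the equation is unsolvable over ℤ.

There are no such integers.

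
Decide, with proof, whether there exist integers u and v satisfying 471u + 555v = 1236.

u = 91, v = -75

Every value of 471u + 555v is a multiple of gcd(471, 555) = 3; since 3 ∣ 1236, solutions exist.
Dividing through by 3 reduces the equation to 157u + 185v = 412.
Run the Euclidean algorithm on 185 and 157: 185 = 1·157 + 28, 157 = 5·28 + 17, 28 = 1·17 + 11, 17 = 1·11 + 6, 11 = 1·6 + 5, 6 = 1·5 + 1, 5 = 5·1 + 0.
Unwinding: 1 = 6 − 1·5 = 6 − (11 − 1·6) = −11 + 2·6 = −11 + 2·(17 − 1·11) = 2·17 − 3·11 = 2·17 − 3·(28 − 1·17) = −3·28 + 5·17 = −3·28 + 5·(157 − 5·28) = 5·157 − 28·28 = 5·157 − 28·(185 − 1·157) = −28·185 + 33·157, i.e. 157·33 + 185·(-28) = 1.
Times 412: 157·13596 + 185·(-11536) = 412, so (13596, -11536) solves it.
The general solution is u = 13596 + 185k, v = -11536 − 157k; taking k = -73 gives the smaller pair u = 91, v = -75.
Indeed 471·91 + 555·(-75) = 42861 − 41625 = 1236.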